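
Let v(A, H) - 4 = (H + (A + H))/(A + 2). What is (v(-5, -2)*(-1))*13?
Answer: -91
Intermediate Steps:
v(A, H) = 4 + (A + 2*H)/(2 + A) (v(A, H) = 4 + (H + (A + H))/(A + 2) = 4 + (A + 2*H)/(2 + A))
(v(-5, -2)*(-1))*13 = (((8 + 2*(-2) + 5*(-5))/(2 - 5))*(-1))*13 = (((8 - 4 - 25)/(-3))*(-1))*13 = (-⅓*(-21)*(-1))*13 = (7*(-1))*13 = -7*13 = -91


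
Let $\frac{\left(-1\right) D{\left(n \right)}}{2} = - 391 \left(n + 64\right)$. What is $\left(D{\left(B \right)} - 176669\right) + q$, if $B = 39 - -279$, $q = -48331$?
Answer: $73724$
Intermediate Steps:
$B = 318$ ($B = 39 + 279 = 318$)
$D{\left(n \right)} = 50048 + 782 n$ ($D{\left(n \right)} = - 2 \left(- 391 \left(n + 64\right)\right) = - 2 \left(- 391 \left(64 + n\right)\right) = - 2 \left(-25024 - 391 n\right) = 50048 + 782 n$)
$\left(D{\left(B \right)} - 176669\right) + q = \left(\left(50048 + 782 \cdot 318\right) - 176669\right) - 48331 = \left(\left(50048 + 248676\right) - 176669\right) - 48331 = \left(298724 - 176669\right) - 48331 = 122055 - 48331 = 73724$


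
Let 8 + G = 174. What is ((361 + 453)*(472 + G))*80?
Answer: 41546560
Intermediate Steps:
G = 166 (G = -8 + 174 = 166)
((361 + 453)*(472 + G))*80 = ((361 + 453)*(472 + 166))*80 = (814*638)*80 = 519332*80 = 41546560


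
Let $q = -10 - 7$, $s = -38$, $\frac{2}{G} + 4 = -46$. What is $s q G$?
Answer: $- \frac{646}{25} \approx -25.84$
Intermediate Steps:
$G = - \frac{1}{25}$ ($G = \frac{2}{-4 - 46} = \frac{2}{-50} = 2 \left(- \frac{1}{50}\right) = - \frac{1}{25} \approx -0.04$)
$q = -17$ ($q = -10 - 7 = -17$)
$s q G = \left(-38\right) \left(-17\right) \left(- \frac{1}{25}\right) = 646 \left(- \frac{1}{25}\right) = - \frac{646}{25}$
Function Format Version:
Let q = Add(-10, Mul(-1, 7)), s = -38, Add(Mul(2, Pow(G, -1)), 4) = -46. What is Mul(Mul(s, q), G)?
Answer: Rational(-646, 25) ≈ -25.840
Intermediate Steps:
G = Rational(-1, 25) (G = Mul(2, Pow(Add(-4, -46), -1)) = Mul(2, Pow(-50, -1)) = Mul(2, Rational(-1, 50)) = Rational(-1, 25) ≈ -0.040000)
q = -17 (q = Add(-10, -7) = -17)
Mul(Mul(s, q), G) = Mul(Mul(-38, -17), Rational(-1, 25)) = Mul(646, Rational(-1, 25)) = Rational(-646, 25)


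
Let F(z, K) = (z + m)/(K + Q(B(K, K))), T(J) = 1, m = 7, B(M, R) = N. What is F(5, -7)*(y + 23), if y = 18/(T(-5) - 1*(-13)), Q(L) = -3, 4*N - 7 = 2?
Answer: -204/7 ≈ -29.143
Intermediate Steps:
N = 9/4 (N = 7/4 + (¼)*2 = 7/4 + ½ = 9/4 ≈ 2.2500)
B(M, R) = 9/4
F(z, K) = (7 + z)/(-3 + K) (F(z, K) = (z + 7)/(K - 3) = (7 + z)/(-3 + K))
y = 9/7 (y = 18/(1 - 1*(-13)) = 18/(1 + 13) = 18/14 = 18*(1/14) = 9/7 ≈ 1.2857)
F(5, -7)*(y + 23) = ((7 + 5)/(-3 - 7))*(9/7 + 23) = (12/(-10))*(170/7) = -⅒*12*(170/7) = -6/5*170/7 = -204/7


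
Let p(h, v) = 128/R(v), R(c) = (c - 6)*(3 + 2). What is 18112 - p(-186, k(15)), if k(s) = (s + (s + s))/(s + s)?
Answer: 815296/45 ≈ 18118.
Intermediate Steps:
R(c) = -30 + 5*c (R(c) = (-6 + c)*5 = -30 + 5*c)
k(s) = 3/2 (k(s) = (s + 2*s)/((2*s)) = (3*s)*(1/(2*s)) = 3/2)
p(h, v) = 128/(-30 + 5*v)
18112 - p(-186, k(15)) = 18112 - 128/(5*(-6 + 3/2)) = 18112 - 128/(5*(-9/2)) = 18112 - 128*(-2)/(5*9) = 18112 - 1*(-256/45) = 18112 + 256/45 = 815296/45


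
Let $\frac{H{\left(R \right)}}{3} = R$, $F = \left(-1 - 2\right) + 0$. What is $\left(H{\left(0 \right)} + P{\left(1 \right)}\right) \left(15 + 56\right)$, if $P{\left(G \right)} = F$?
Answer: $-213$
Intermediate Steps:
$F = -3$ ($F = -3 + 0 = -3$)
$H{\left(R \right)} = 3 R$
$P{\left(G \right)} = -3$
$\left(H{\left(0 \right)} + P{\left(1 \right)}\right) \left(15 + 56\right) = \left(3 \cdot 0 - 3\right) \left(15 + 56\right) = \left(0 - 3\right) 71 = \left(-3\right) 71 = -213$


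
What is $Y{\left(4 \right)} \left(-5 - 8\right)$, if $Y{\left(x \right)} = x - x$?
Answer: $0$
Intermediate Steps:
$Y{\left(x \right)} = 0$
$Y{\left(4 \right)} \left(-5 - 8\right) = 0 \left(-5 - 8\right) = 0 \left(-13\right) = 0$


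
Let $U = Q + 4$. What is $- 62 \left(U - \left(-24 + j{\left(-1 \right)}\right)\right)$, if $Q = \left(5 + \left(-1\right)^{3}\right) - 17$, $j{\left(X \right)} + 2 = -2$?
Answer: $-1178$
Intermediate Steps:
$j{\left(X \right)} = -4$ ($j{\left(X \right)} = -2 - 2 = -4$)
$Q = -13$ ($Q = \left(5 - 1\right) - 17 = 4 - 17 = -13$)
$U = -9$ ($U = -13 + 4 = -9$)
$- 62 \left(U - \left(-24 + j{\left(-1 \right)}\right)\right) = - 62 \left(-9 - -28\right) = - 62 \left(-9 + \left(24 + 4\right)\right) = - 62 \left(-9 + 28\right) = \left(-62\right) 19 = -1178$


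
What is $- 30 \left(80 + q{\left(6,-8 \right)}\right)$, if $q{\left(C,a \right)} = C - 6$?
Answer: $-2400$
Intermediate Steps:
$q{\left(C,a \right)} = -6 + C$ ($q{\left(C,a \right)} = C - 6 = -6 + C$)
$- 30 \left(80 + q{\left(6,-8 \right)}\right) = - 30 \left(80 + \left(-6 + 6\right)\right) = - 30 \left(80 + 0\right) = \left(-30\right) 80 = -2400$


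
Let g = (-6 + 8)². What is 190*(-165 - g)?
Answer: -32110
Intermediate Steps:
g = 4 (g = 2² = 4)
190*(-165 - g) = 190*(-165 - 1*4) = 190*(-165 - 4) = 190*(-169) = -32110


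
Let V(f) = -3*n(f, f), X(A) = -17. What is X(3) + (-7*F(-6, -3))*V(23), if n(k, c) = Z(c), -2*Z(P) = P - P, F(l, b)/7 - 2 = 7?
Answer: -17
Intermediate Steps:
F(l, b) = 63 (F(l, b) = 14 + 7*7 = 14 + 49 = 63)
Z(P) = 0 (Z(P) = -(P - P)/2 = -½*0 = 0)
n(k, c) = 0
V(f) = 0 (V(f) = -3*0 = 0)
X(3) + (-7*F(-6, -3))*V(23) = -17 - 7*63*0 = -17 - 441*0 = -17 + 0 = -17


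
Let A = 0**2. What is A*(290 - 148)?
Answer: 0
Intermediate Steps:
A = 0
A*(290 - 148) = 0*(290 - 148) = 0*142 = 0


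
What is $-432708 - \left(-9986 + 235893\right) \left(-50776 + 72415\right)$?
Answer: $-4888834281$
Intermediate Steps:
$-432708 - \left(-9986 + 235893\right) \left(-50776 + 72415\right) = -432708 - 225907 \cdot 21639 = -432708 - 4888401573 = -4888834281$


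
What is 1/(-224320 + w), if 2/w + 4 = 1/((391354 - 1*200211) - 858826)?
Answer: -2670733/599100161926 ≈ -4.4579e-6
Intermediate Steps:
w = -1335366/2670733 (w = 2/(-4 + 1/((391354 - 1*200211) - 858826)) = 2/(-4 + 1/((391354 - 200211) - 858826)) = 2/(-4 + 1/(191143 - 858826)) = 2/(-4 + 1/(-667683)) = 2/(-4 - 1/667683) = 2/(-2670733/667683) = 2*(-667683/2670733) = -1335366/2670733 ≈ -0.50000)
1/(-224320 + w) = 1/(-224320 - 1335366/2670733) = 1/(-599100161926/2670733) = -2670733/599100161926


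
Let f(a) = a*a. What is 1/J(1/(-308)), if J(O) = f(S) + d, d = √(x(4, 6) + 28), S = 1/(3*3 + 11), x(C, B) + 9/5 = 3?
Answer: -400/4671999 + 32000*√730/4671999 ≈ 0.18497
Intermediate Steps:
x(C, B) = 6/5 (x(C, B) = -9/5 + 3 = 6/5)
S = 1/20 (S = 1/(9 + 11) = 1/20 ≈ 0.050000)
f(a) = a²
d = √730/5 (d = √(6/5 + 28) = √(146/5) = √730/5 ≈ 5.4037)
J(O) = 1/400 + √730/5 (J(O) = (1/20)² + √730/5 = 1/400 + √730/5)
1/J(1/(-308)) = 1/(1/400 + √730/5)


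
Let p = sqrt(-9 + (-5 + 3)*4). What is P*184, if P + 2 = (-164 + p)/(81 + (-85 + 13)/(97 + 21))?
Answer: -3525808/4743 + 10856*I*sqrt(17)/4743 ≈ -743.37 + 9.4372*I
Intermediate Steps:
p = I*sqrt(17) (p = sqrt(-9 - 2*4) = sqrt(-9 - 8) = sqrt(-17) = I*sqrt(17) ≈ 4.1231*I)
P = -19162/4743 + 59*I*sqrt(17)/4743 (P = -2 + (-164 + I*sqrt(17))/(81 + (-85 + 13)/(97 + 21)) = -2 + (-164 + I*sqrt(17))/(81 - 72/118) = -2 + (-164 + I*sqrt(17))/(81 - 72*1/118) = -2 + (-164 + I*sqrt(17))/(81 - 36/59) = -2 + (-164 + I*sqrt(17))/(4743/59) = -2 + (-164 + I*sqrt(17))*(59/4743) = -2 + (-9676/4743 + 59*I*sqrt(17)/4743) = -19162/4743 + 59*I*sqrt(17)/4743 ≈ -4.0401 + 0.051289*I)
P*184 = (-19162/4743 + 59*I*sqrt(17)/4743)*184 = -3525808/4743 + 10856*I*sqrt(17)/4743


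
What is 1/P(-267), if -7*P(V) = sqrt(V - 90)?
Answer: I*sqrt(357)/51 ≈ 0.37048*I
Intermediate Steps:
P(V) = -sqrt(-90 + V)/7 (P(V) = -sqrt(V - 90)/7 = -sqrt(-90 + V)/7)
1/P(-267) = 1/(-sqrt(-90 - 267)/7) = 1/(-I*sqrt(357)/7) = I*sqrt(357)/51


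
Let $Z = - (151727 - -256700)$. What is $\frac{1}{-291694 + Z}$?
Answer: $- \frac{1}{700121} \approx -1.4283 \cdot 10^{-6}$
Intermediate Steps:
$Z = -408427$ ($Z = - (151727 + 256700) = \left(-1\right) 408427 = -408427$)
$\frac{1}{-291694 + Z} = \frac{1}{-291694 - 408427} = \frac{1}{-700121} = - \frac{1}{700121}$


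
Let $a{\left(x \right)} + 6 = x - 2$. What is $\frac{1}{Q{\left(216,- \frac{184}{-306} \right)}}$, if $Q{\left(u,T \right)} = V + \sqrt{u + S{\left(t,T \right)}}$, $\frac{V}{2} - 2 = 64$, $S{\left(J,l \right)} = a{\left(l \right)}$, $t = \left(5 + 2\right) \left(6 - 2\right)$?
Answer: $\frac{5049}{658489} - \frac{3 \sqrt{135643}}{1316978} \approx 0.0068286$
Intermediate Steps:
$a{\left(x \right)} = -8 + x$ ($a{\left(x \right)} = -6 + \left(x - 2\right) = -6 + \left(-2 + x\right) = -8 + x$)
$t = 28$ ($t = 7 \cdot 4 = 28$)
$S{\left(J,l \right)} = -8 + l$
$V = 132$ ($V = 4 + 2 \cdot 64 = 4 + 128 = 132$)
$Q{\left(u,T \right)} = 132 + \sqrt{-8 + T + u}$ ($Q{\left(u,T \right)} = 132 + \sqrt{u + \left(-8 + T\right)} = 132 + \sqrt{-8 + T + u}$)
$\frac{1}{Q{\left(216,- \frac{184}{-306} \right)}} = \frac{1}{132 + \sqrt{-8 - \frac{184}{-306} + 216}} = \frac{1}{132 + \sqrt{-8 - - \frac{92}{153} + 216}} = \frac{1}{132 + \sqrt{-8 + \frac{92}{153} + 216}} = \frac{1}{132 + \sqrt{\frac{31916}{153}}} = \frac{1}{132 + \frac{2 \sqrt{135643}}{51}}$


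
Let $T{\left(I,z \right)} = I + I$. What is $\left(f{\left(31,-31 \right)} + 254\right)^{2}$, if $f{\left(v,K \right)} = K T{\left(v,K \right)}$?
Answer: $2782224$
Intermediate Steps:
$T{\left(I,z \right)} = 2 I$
$f{\left(v,K \right)} = 2 K v$ ($f{\left(v,K \right)} = K 2 v = 2 K v$)
$\left(f{\left(31,-31 \right)} + 254\right)^{2} = \left(2 \left(-31\right) 31 + 254\right)^{2} = \left(-1922 + 254\right)^{2} = \left(-1668\right)^{2} = 2782224$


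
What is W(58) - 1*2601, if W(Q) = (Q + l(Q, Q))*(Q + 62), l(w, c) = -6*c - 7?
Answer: -38241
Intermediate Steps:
l(w, c) = -7 - 6*c
W(Q) = (-7 - 5*Q)*(62 + Q) (W(Q) = (Q + (-7 - 6*Q))*(Q + 62) = (-7 - 5*Q)*(62 + Q))
W(58) - 1*2601 = (-434 - 317*58 - 5*58**2) - 1*2601 = (-434 - 18386 - 5*3364) - 2601 = (-434 - 18386 - 16820) - 2601 = -35640 - 2601 = -38241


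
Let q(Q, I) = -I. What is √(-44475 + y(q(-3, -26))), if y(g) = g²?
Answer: I*√43799 ≈ 209.28*I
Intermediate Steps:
√(-44475 + y(q(-3, -26))) = √(-44475 + (-1*(-26))²) = √(-44475 + 26²) = √(-44475 + 676) = √(-43799) = I*√43799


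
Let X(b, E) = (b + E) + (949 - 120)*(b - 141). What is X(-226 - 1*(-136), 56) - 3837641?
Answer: -4029174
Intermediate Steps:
X(b, E) = -116889 + E + 830*b (X(b, E) = (E + b) + 829*(-141 + b) = (E + b) + (-116889 + 829*b) = -116889 + E + 830*b)
X(-226 - 1*(-136), 56) - 3837641 = (-116889 + 56 + 830*(-226 - 1*(-136))) - 3837641 = (-116889 + 56 + 830*(-226 + 136)) - 3837641 = (-116889 + 56 + 830*(-90)) - 3837641 = (-116889 + 56 - 74700) - 3837641 = -191533 - 3837641 = -4029174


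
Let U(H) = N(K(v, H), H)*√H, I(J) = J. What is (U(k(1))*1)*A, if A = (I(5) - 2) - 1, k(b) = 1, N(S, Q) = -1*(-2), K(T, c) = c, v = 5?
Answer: 4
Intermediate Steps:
N(S, Q) = 2
U(H) = 2*√H
A = 2 (A = (5 - 2) - 1 = 3 - 1 = 2)
(U(k(1))*1)*A = ((2*√1)*1)*2 = ((2*1)*1)*2 = (2*1)*2 = 2*2 = 4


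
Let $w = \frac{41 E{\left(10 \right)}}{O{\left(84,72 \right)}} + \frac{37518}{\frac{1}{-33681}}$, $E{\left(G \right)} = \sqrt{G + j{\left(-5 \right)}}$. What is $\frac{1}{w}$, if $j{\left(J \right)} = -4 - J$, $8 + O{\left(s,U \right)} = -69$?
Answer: $- \frac{681103985562}{860672799904343420315} + \frac{287 \sqrt{11}}{860672799904343420315} \approx -7.9136 \cdot 10^{-10}$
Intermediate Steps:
$O{\left(s,U \right)} = -77$ ($O{\left(s,U \right)} = -8 - 69 = -77$)
$E{\left(G \right)} = \sqrt{1 + G}$ ($E{\left(G \right)} = \sqrt{G - -1} = \sqrt{G + \left(-4 + 5\right)} = \sqrt{G + 1} = \sqrt{1 + G}$)
$w = -1263643758 - \frac{41 \sqrt{11}}{77}$ ($w = \frac{41 \sqrt{1 + 10}}{-77} + \frac{37518}{\frac{1}{-33681}} = 41 \sqrt{11} \left(- \frac{1}{77}\right) + \frac{37518}{- \frac{1}{33681}} = - \frac{41 \sqrt{11}}{77} + 37518 \left(-33681\right) = - \frac{41 \sqrt{11}}{77} - 1263643758 = -1263643758 - \frac{41 \sqrt{11}}{77} \approx -1.2636 \cdot 10^{9}$)
$\frac{1}{w} = \frac{1}{-1263643758 - \frac{41 \sqrt{11}}{77}}$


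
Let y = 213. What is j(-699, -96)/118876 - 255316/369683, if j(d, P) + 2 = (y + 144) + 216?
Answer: -30139855823/43946436308 ≈ -0.68583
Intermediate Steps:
j(d, P) = 571 (j(d, P) = -2 + ((213 + 144) + 216) = -2 + (357 + 216) = -2 + 573 = 571)
j(-699, -96)/118876 - 255316/369683 = 571/118876 - 255316/369683 = -30139855823/43946436308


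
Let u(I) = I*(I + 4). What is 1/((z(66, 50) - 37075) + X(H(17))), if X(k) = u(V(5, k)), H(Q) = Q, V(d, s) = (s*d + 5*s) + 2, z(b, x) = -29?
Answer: -1/6832 ≈ -0.00014637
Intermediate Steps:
V(d, s) = 2 + 5*s + d*s (V(d, s) = (d*s + 5*s) + 2 = (5*s + d*s) + 2 = 2 + 5*s + d*s)
u(I) = I*(4 + I)
X(k) = (2 + 10*k)*(6 + 10*k) (X(k) = (2 + 5*k + 5*k)*(4 + (2 + 5*k + 5*k)) = (2 + 10*k)*(4 + (2 + 10*k)) = (2 + 10*k)*(6 + 10*k))
1/((z(66, 50) - 37075) + X(H(17))) = 1/((-29 - 37075) + (12 + 80*17 + 100*17²)) = 1/(-37104 + (12 + 1360 + 100*289)) = 1/(-37104 + (12 + 1360 + 28900)) = 1/(-37104 + 30272) = 1/(-6832) = -1/6832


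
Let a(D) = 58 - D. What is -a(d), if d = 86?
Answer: 28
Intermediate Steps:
-a(d) = -(58 - 1*86) = -(58 - 86) = -1*(-28) = 28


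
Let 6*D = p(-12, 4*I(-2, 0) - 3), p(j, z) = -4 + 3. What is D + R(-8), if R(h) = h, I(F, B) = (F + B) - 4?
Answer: -49/6 ≈ -8.1667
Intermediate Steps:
I(F, B) = -4 + B + F (I(F, B) = (B + F) - 4 = -4 + B + F)
p(j, z) = -1
D = -1/6 (D = (1/6)*(-1) = -1/6 ≈ -0.16667)
D + R(-8) = -1/6 - 8 = -49/6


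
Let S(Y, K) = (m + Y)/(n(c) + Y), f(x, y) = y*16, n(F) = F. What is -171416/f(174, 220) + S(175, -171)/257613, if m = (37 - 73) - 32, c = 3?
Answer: -491268740299/10088125080 ≈ -48.698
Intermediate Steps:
m = -68 (m = -36 - 32 = -68)
f(x, y) = 16*y
S(Y, K) = (-68 + Y)/(3 + Y)
-171416/f(174, 220) + S(175, -171)/257613 = -171416/(16*220) + ((-68 + 175)/(3 + 175))/257613 = -171416/3520 + (107/178)*(1/257613) = -171416*1/3520 + ((1/178)*107)*(1/257613) = -21427/440 + (107/178)*(1/257613) = -21427/440 + 107/45855114 = -491268740299/10088125080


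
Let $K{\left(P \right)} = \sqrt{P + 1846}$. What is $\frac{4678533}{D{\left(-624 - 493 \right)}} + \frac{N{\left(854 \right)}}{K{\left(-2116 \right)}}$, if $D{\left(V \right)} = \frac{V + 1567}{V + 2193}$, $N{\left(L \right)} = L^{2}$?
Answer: $\frac{279672306}{25} - \frac{364658 i \sqrt{30}}{45} \approx 1.1187 \cdot 10^{7} - 44385.0 i$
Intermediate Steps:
$D{\left(V \right)} = \frac{1567 + V}{2193 + V}$
$K{\left(P \right)} = \sqrt{1846 + P}$
$\frac{4678533}{D{\left(-624 - 493 \right)}} + \frac{N{\left(854 \right)}}{K{\left(-2116 \right)}} = \frac{4678533}{\frac{1}{2193 - 1117} \left(1567 - 1117\right)} + \frac{854^{2}}{\sqrt{1846 - 2116}} = \frac{4678533}{\frac{1}{2193 - 1117} \left(1567 - 1117\right)} + \frac{729316}{\sqrt{-270}} = \frac{4678533}{\frac{1}{1076} \cdot 450} + \frac{729316}{3 i \sqrt{30}} = \frac{4678533}{\frac{1}{1076} \cdot 450} + 729316 \left(- \frac{i \sqrt{30}}{90}\right) = \frac{4678533}{\frac{225}{538}} - \frac{364658 i \sqrt{30}}{45} = 4678533 \cdot \frac{538}{225} - \frac{364658 i \sqrt{30}}{45} = \frac{279672306}{25} - \frac{364658 i \sqrt{30}}{45}$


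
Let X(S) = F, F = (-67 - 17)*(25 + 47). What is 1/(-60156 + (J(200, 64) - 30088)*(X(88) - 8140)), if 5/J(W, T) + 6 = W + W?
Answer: 197/84085156966 ≈ 2.3429e-9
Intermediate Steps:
J(W, T) = 5/(-6 + 2*W) (J(W, T) = 5/(-6 + (W + W)) = 5/(-6 + 2*W))
F = -6048 (F = -84*72 = -6048)
X(S) = -6048
1/(-60156 + (J(200, 64) - 30088)*(X(88) - 8140)) = 1/(-60156 + (5/(2*(-3 + 200)) - 30088)*(-6048 - 8140)) = 1/(-60156 + ((5/2)/197 - 30088)*(-14188)) = 1/(-60156 + ((5/2)*(1/197) - 30088)*(-14188)) = 1/(-60156 + (5/394 - 30088)*(-14188)) = 1/(-60156 - 11854667/394*(-14188)) = 1/(-60156 + 84097007698/197) = 1/(84085156966/197) = 197/84085156966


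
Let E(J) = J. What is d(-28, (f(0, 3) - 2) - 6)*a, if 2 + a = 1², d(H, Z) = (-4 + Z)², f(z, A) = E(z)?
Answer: -144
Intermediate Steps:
f(z, A) = z
a = -1 (a = -2 + 1² = -2 + 1 = -1)
d(-28, (f(0, 3) - 2) - 6)*a = (-4 + ((0 - 2) - 6))²*(-1) = (-4 + (-2 - 6))²*(-1) = (-4 - 8)²*(-1) = (-12)²*(-1) = 144*(-1) = -144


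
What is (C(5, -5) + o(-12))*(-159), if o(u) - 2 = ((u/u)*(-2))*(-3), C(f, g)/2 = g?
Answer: 318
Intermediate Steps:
C(f, g) = 2*g
o(u) = 8 (o(u) = 2 + ((u/u)*(-2))*(-3) = 2 + (1*(-2))*(-3) = 2 - 2*(-3) = 2 + 6 = 8)
(C(5, -5) + o(-12))*(-159) = (2*(-5) + 8)*(-159) = (-10 + 8)*(-159) = -2*(-159) = 318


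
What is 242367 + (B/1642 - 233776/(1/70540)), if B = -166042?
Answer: -13538550071554/821 ≈ -1.6490e+10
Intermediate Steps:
242367 + (B/1642 - 233776/(1/70540)) = 242367 + (-166042/1642 - 233776/(1/70540)) = 242367 + (-166042*1/1642 - 233776/1/70540) = 242367 + (-83021/821 - 233776*70540) = 242367 + (-83021/821 - 16490559040) = 242367 - 13538749054861/821 = -13538550071554/821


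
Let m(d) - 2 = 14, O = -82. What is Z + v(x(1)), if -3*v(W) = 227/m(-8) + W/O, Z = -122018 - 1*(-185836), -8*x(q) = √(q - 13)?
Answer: 3063037/48 - I*√3/984 ≈ 63813.0 - 0.0017602*I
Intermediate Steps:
m(d) = 16 (m(d) = 2 + 14 = 16)
x(q) = -√(-13 + q)/8 (x(q) = -√(q - 13)/8 = -√(-13 + q)/8)
Z = 63818 (Z = -122018 + 185836 = 63818)
v(W) = -227/48 + W/246 (v(W) = -(227/16 + W/(-82))/3 = -(227*(1/16) + W*(-1/82))/3 = -(227/16 - W/82)/3 = -227/48 + W/246)
Z + v(x(1)) = 63818 + (-227/48 + (-√(-13 + 1)/8)/246) = 63818 + (-227/48 + (-I*√3/4)/246) = 63818 + (-227/48 - I*√3/984) = 3063037/48 - I*√3/984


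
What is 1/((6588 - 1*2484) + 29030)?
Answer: 1/33134 ≈ 3.0180e-5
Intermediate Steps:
1/((6588 - 1*2484) + 29030) = 1/((6588 - 2484) + 29030) = 1/(4104 + 29030) = 1/33134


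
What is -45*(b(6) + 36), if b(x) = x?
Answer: -1890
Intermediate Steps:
-45*(b(6) + 36) = -45*(6 + 36) = -45*42 = -1890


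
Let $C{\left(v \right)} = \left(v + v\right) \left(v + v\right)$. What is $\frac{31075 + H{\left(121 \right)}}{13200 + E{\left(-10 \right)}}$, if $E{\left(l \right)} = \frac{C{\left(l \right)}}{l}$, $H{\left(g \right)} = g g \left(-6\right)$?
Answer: $- \frac{56771}{13160} \approx -4.3139$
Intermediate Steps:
$H{\left(g \right)} = - 6 g^{2}$ ($H{\left(g \right)} = g^{2} \left(-6\right) = - 6 g^{2}$)
$C{\left(v \right)} = 4 v^{2}$ ($C{\left(v \right)} = 2 v 2 v = 4 v^{2}$)
$E{\left(l \right)} = 4 l$ ($E{\left(l \right)} = \frac{4 l^{2}}{l} = 4 l$)
$\frac{31075 + H{\left(121 \right)}}{13200 + E{\left(-10 \right)}} = \frac{31075 - 6 \cdot 121^{2}}{13200 + 4 \left(-10\right)} = \frac{31075 - 87846}{13200 - 40} = \frac{31075 - 87846}{13160} = \left(-56771\right) \frac{1}{13160} = - \frac{56771}{13160}$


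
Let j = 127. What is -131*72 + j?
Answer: -9305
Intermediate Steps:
-131*72 + j = -131*72 + 127 = -9432 + 127 = -9305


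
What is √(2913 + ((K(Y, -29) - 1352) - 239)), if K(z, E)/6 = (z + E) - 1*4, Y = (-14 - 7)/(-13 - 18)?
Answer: √1084070/31 ≈ 33.587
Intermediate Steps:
Y = 21/31 (Y = -21/(-31) = -21*(-1/31) = 21/31 ≈ 0.67742)
K(z, E) = -24 + 6*E + 6*z (K(z, E) = 6*((z + E) - 1*4) = 6*((E + z) - 4) = 6*(-4 + E + z) = -24 + 6*E + 6*z)
√(2913 + ((K(Y, -29) - 1352) - 239)) = √(2913 + (((-24 + 6*(-29) + 6*(21/31)) - 1352) - 239)) = √(2913 + (((-24 - 174 + 126/31) - 1352) - 239)) = √(2913 + ((-6012/31 - 1352) - 239)) = √(2913 + (-47924/31 - 239)) = √(2913 - 55333/31) = √(34970/31) = √1084070/31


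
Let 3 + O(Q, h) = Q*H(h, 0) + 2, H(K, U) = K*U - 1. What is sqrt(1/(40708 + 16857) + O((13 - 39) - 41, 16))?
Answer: sqrt(218706186415)/57565 ≈ 8.1240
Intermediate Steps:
H(K, U) = -1 + K*U
O(Q, h) = -1 - Q (O(Q, h) = -3 + (Q*(-1 + h*0) + 2) = -3 + (Q*(-1 + 0) + 2) = -3 + (Q*(-1) + 2) = -3 + (-Q + 2) = -3 + (2 - Q) = -1 - Q)
sqrt(1/(40708 + 16857) + O((13 - 39) - 41, 16)) = sqrt(1/(40708 + 16857) + (-1 - ((13 - 39) - 41))) = sqrt(1/57565 + (-1 - (-26 - 41))) = sqrt(1/57565 + (-1 - 1*(-67))) = sqrt(1/57565 + (-1 + 67)) = sqrt(1/57565 + 66) = sqrt(3799291/57565) = sqrt(218706186415)/57565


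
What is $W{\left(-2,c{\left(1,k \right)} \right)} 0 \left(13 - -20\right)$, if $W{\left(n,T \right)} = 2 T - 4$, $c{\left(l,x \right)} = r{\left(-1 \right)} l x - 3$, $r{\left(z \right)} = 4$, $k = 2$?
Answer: $0$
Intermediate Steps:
$c{\left(l,x \right)} = -3 + 4 l x$ ($c{\left(l,x \right)} = 4 l x - 3 = -3 + 4 l x$)
$W{\left(n,T \right)} = -4 + 2 T$
$W{\left(-2,c{\left(1,k \right)} \right)} 0 \left(13 - -20\right) = \left(-4 + 2 \left(-3 + 4 \cdot 1 \cdot 2\right)\right) 0 \left(13 - -20\right) = \left(-4 + 2 \left(-3 + 8\right)\right) 0 \left(13 + 20\right) = \left(-4 + 2 \cdot 5\right) 0 \cdot 33 = \left(-4 + 10\right) 0 \cdot 33 = 6 \cdot 0 \cdot 33 = 0 \cdot 33 = 0$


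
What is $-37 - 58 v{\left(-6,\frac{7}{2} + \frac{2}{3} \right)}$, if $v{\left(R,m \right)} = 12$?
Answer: $-733$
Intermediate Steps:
$-37 - 58 v{\left(-6,\frac{7}{2} + \frac{2}{3} \right)} = -37 - 696 = -733$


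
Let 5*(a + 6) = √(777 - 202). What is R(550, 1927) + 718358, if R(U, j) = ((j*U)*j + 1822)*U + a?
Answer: 1123283742952 + √23 ≈ 1.1233e+12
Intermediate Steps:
a = -6 + √23 (a = -6 + √(777 - 202)/5 = -6 + √575/5 = -6 + (5*√23)/5 = -6 + √23 ≈ -1.2042)
R(U, j) = -6 + √23 + U*(1822 + U*j²) (R(U, j) = ((j*U)*j + 1822)*U + (-6 + √23) = ((U*j)*j + 1822)*U + (-6 + √23) = (U*j² + 1822)*U + (-6 + √23) = (1822 + U*j²)*U + (-6 + √23) = U*(1822 + U*j²) + (-6 + √23) = -6 + √23 + U*(1822 + U*j²))
R(550, 1927) + 718358 = (-6 + √23 + 1822*550 + 550²*1927²) + 718358 = (-6 + √23 + 1002100 + 302500*3713329) + 718358 = (-6 + √23 + 1002100 + 1123282022500) + 718358 = (1123283024594 + √23) + 718358 = 1123283742952 + √23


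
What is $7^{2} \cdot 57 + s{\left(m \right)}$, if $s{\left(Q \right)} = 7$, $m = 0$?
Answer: $2800$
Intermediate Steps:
$7^{2} \cdot 57 + s{\left(m \right)} = 7^{2} \cdot 57 + 7 = 49 \cdot 57 + 7 = 2793 + 7 = 2800$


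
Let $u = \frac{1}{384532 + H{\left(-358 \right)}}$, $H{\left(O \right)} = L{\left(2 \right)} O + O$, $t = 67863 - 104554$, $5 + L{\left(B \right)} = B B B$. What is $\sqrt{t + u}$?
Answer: $\frac{i \sqrt{53849769961269}}{38310} \approx 191.55 i$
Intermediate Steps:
$L{\left(B \right)} = -5 + B^{3}$ ($L{\left(B \right)} = -5 + B B B = -5 + B^{2} B = -5 + B^{3}$)
$t = -36691$ ($t = 67863 - 104554 = -36691$)
$H{\left(O \right)} = 4 O$ ($H{\left(O \right)} = \left(-5 + 2^{3}\right) O + O = \left(-5 + 8\right) O + O = 3 O + O = 4 O$)
$u = \frac{1}{383100}$ ($u = \frac{1}{384532 + 4 \left(-358\right)} = \frac{1}{384532 - 1432} = \frac{1}{383100} \approx 2.6103 \cdot 10^{-6}$)
$\sqrt{t + u} = \sqrt{-36691 + \frac{1}{383100}} = \sqrt{- \frac{14056322099}{383100}} = \frac{i \sqrt{53849769961269}}{38310}$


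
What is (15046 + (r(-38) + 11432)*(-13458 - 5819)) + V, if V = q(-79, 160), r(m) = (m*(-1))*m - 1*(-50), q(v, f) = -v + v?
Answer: -193487480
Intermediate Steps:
q(v, f) = 0
r(m) = 50 - m² (r(m) = (-m)*m + 50 = -m² + 50 = 50 - m²)
V = 0
(15046 + (r(-38) + 11432)*(-13458 - 5819)) + V = (15046 + ((50 - 1*(-38)²) + 11432)*(-13458 - 5819)) + 0 = (15046 + ((50 - 1*1444) + 11432)*(-19277)) + 0 = (15046 + ((50 - 1444) + 11432)*(-19277)) + 0 = (15046 + (-1394 + 11432)*(-19277)) + 0 = (15046 + 10038*(-19277)) + 0 = (15046 - 193502526) + 0 = -193487480 + 0 = -193487480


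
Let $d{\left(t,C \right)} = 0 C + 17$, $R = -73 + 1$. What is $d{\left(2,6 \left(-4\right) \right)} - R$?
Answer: $89$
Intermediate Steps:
$R = -72$
$d{\left(t,C \right)} = 17$ ($d{\left(t,C \right)} = 0 + 17 = 17$)
$d{\left(2,6 \left(-4\right) \right)} - R = 17 - -72 = 17 + 72 = 89$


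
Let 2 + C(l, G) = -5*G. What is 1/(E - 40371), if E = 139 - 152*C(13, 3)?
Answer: -1/37648 ≈ -2.6562e-5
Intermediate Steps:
C(l, G) = -2 - 5*G
E = 2723 (E = 139 - 152*(-2 - 5*3) = 139 - 152*(-2 - 15) = 139 - 152*(-17) = 139 + 2584 = 2723)
1/(E - 40371) = 1/(2723 - 40371) = 1/(-37648) = -1/37648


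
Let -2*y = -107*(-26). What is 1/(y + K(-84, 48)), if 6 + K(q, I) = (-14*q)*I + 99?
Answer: 1/55150 ≈ 1.8132e-5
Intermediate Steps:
K(q, I) = 93 - 14*I*q (K(q, I) = -6 + ((-14*q)*I + 99) = -6 + (-14*I*q + 99) = -6 + (99 - 14*I*q) = 93 - 14*I*q)
y = -1391 (y = -(-107)*(-26)/2 = -½*2782 = -1391)
1/(y + K(-84, 48)) = 1/(-1391 + (93 - 14*48*(-84))) = 1/(-1391 + (93 + 56448)) = 1/(-1391 + 56541) = 1/55150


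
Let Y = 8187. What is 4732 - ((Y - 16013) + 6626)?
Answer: 5932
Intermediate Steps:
4732 - ((Y - 16013) + 6626) = 4732 - ((8187 - 16013) + 6626) = 4732 - (-7826 + 6626) = 4732 - 1*(-1200) = 4732 + 1200 = 5932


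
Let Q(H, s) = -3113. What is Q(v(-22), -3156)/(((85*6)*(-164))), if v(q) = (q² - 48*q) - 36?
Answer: 3113/83640 ≈ 0.037219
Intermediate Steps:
v(q) = -36 + q² - 48*q
Q(v(-22), -3156)/(((85*6)*(-164))) = -3113/((85*6)*(-164)) = -3113/(510*(-164)) = -3113/(-83640) = -3113*(-1/83640) = 3113/83640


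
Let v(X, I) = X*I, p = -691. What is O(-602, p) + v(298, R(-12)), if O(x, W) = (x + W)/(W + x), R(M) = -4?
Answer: -1191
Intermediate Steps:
v(X, I) = I*X
O(x, W) = 1 (O(x, W) = (W + x)/(W + x) = 1)
O(-602, p) + v(298, R(-12)) = 1 - 4*298 = 1 - 1192 = -1191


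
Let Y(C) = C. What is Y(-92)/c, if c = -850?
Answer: 46/425 ≈ 0.10824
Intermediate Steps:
Y(-92)/c = -92/(-850) = -92*(-1/850) = 46/425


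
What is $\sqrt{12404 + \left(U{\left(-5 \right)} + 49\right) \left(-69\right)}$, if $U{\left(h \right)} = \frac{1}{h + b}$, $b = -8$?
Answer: $\frac{2 \sqrt{381446}}{13} \approx 95.017$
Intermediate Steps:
$U{\left(h \right)} = \frac{1}{-8 + h}$ ($U{\left(h \right)} = \frac{1}{h - 8} = \frac{1}{-8 + h}$)
$\sqrt{12404 + \left(U{\left(-5 \right)} + 49\right) \left(-69\right)} = \sqrt{12404 + \left(\frac{1}{-8 - 5} + 49\right) \left(-69\right)} = \sqrt{12404 + \left(\frac{1}{-13} + 49\right) \left(-69\right)} = \sqrt{12404 + \left(- \frac{1}{13} + 49\right) \left(-69\right)} = \sqrt{12404 + \frac{636}{13} \left(-69\right)} = \sqrt{12404 - \frac{43884}{13}} = \sqrt{\frac{117368}{13}} = \frac{2 \sqrt{381446}}{13}$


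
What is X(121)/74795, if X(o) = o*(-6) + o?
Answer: -121/14959 ≈ -0.0080888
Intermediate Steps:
X(o) = -5*o (X(o) = -6*o + o = -5*o)
X(121)/74795 = -5*121/74795 = -605*1/74795 = -121/14959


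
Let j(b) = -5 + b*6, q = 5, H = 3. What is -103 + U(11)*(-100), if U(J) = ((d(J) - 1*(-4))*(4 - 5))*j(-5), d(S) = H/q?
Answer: -16203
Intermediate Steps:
d(S) = 3/5
j(b) = -5 + 6*b
U(J) = 161 (U(J) = ((3/5 - 1*(-4))*(4 - 5))*(-5 + 6*(-5)) = ((3/5 + 4)*(-1))*(-5 - 30) = ((23/5)*(-1))*(-35) = -23/5*(-35) = 161)
-103 + U(11)*(-100) = -103 + 161*(-100) = -103 - 16100 = -16203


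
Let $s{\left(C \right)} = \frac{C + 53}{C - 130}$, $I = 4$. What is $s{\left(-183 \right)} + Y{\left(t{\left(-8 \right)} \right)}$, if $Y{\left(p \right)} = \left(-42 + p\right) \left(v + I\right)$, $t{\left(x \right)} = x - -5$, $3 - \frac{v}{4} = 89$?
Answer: $\frac{4789030}{313} \approx 15300.0$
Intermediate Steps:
$v = -344$ ($v = 12 - 356 = -344$)
$t{\left(x \right)} = 5 + x$ ($t{\left(x \right)} = x + 5 = 5 + x$)
$Y{\left(p \right)} = 14280 - 340 p$ ($Y{\left(p \right)} = \left(-42 + p\right) \left(-344 + 4\right) = \left(-42 + p\right) \left(-340\right) = 14280 - 340 p$)
$s{\left(C \right)} = \frac{53 + C}{-130 + C}$
$s{\left(-183 \right)} + Y{\left(t{\left(-8 \right)} \right)} = \frac{53 - 183}{-130 - 183} + \left(14280 - 340 \left(5 - 8\right)\right) = \frac{1}{-313} \left(-130\right) + \left(14280 - -1020\right) = \left(- \frac{1}{313}\right) \left(-130\right) + \left(14280 + 1020\right) = \frac{130}{313} + 15300 = \frac{4789030}{313}$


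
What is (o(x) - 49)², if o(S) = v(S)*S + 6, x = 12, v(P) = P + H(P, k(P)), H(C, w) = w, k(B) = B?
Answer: 60025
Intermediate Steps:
v(P) = 2*P (v(P) = P + P = 2*P)
o(S) = 6 + 2*S² (o(S) = (2*S)*S + 6 = 2*S² + 6 = 6 + 2*S²)
(o(x) - 49)² = ((6 + 2*12²) - 49)² = ((6 + 2*144) - 49)² = ((6 + 288) - 49)² = (294 - 49)² = 245² = 60025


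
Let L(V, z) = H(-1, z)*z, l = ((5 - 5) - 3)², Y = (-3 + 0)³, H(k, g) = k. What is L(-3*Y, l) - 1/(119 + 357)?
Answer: -4285/476 ≈ -9.0021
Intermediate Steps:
Y = -27 (Y = (-3)³ = -27)
l = 9 (l = (0 - 3)² = (-3)² = 9)
L(V, z) = -z
L(-3*Y, l) - 1/(119 + 357) = -1*9 - 1/(119 + 357) = -9 - 1/476 = -4285/476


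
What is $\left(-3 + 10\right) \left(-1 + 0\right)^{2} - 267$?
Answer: $-260$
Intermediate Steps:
$\left(-3 + 10\right) \left(-1 + 0\right)^{2} - 267 = 7 \left(-1\right)^{2} - 267 = 7 \cdot 1 - 267 = 7 - 267 = -260$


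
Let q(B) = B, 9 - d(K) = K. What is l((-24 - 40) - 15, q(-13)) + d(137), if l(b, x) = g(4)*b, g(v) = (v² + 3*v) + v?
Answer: -2656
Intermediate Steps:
g(v) = v² + 4*v
d(K) = 9 - K
l(b, x) = 32*b (l(b, x) = (4*(4 + 4))*b = (4*8)*b = 32*b)
l((-24 - 40) - 15, q(-13)) + d(137) = 32*((-24 - 40) - 15) + (9 - 1*137) = 32*(-64 - 15) + (9 - 137) = 32*(-79) - 128 = -2528 - 128 = -2656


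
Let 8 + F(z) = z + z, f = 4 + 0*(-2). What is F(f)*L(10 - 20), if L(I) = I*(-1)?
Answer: 0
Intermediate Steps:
L(I) = -I
f = 4 (f = 4 + 0 = 4)
F(z) = -8 + 2*z (F(z) = -8 + (z + z) = -8 + 2*z)
F(f)*L(10 - 20) = (-8 + 2*4)*(-(10 - 20)) = (-8 + 8)*(-1*(-10)) = 0*10 = 0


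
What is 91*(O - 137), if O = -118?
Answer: -23205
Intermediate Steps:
91*(O - 137) = 91*(-118 - 137) = 91*(-255) = -23205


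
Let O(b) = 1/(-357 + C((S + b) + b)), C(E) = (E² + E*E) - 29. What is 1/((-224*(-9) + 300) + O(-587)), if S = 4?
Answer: 2737414/6339850825 ≈ 0.00043178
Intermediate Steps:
C(E) = -29 + 2*E² (C(E) = (E² + E²) - 29 = 2*E² - 29 = -29 + 2*E²)
O(b) = 1/(-386 + 2*(4 + 2*b)²) (O(b) = 1/(-357 + (-29 + 2*((4 + b) + b)²)) = 1/(-357 + (-29 + 2*(4 + 2*b)²)) = 1/(-386 + 2*(4 + 2*b)²))
1/((-224*(-9) + 300) + O(-587)) = 1/((-224*(-9) + 300) + 1/(2*(-193 + 4*(2 - 587)²))) = 1/((2016 + 300) + 1/(2*(-193 + 4*(-585)²))) = 1/(2316 + 1/(2*(-193 + 4*342225))) = 1/(2316 + 1/(2*(-193 + 1368900))) = 1/(2316 + (½)/1368707) = 1/(2316 + (½)*(1/1368707)) = 1/(2316 + 1/2737414) = 1/(6339850825/2737414) = 2737414/6339850825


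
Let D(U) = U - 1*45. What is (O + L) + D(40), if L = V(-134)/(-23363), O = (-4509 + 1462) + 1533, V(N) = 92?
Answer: -35488489/23363 ≈ -1519.0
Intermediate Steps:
O = -1514 (O = -3047 + 1533 = -1514)
D(U) = -45 + U (D(U) = U - 45 = -45 + U)
L = -92/23363 (L = 92/(-23363) = 92*(-1/23363) = -92/23363 ≈ -0.0039378)
(O + L) + D(40) = (-1514 - 92/23363) + (-45 + 40) = -35371674/23363 - 5 = -35488489/23363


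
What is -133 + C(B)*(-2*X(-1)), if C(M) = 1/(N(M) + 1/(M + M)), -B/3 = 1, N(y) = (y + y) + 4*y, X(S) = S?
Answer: -14509/109 ≈ -133.11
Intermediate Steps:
N(y) = 6*y (N(y) = 2*y + 4*y = 6*y)
B = -3 (B = -3*1 = -3)
C(M) = 1/(1/(2*M) + 6*M) (C(M) = 1/(6*M + 1/(M + M)) = 1/(6*M + 1/(2*M)) = 1/(1/(2*M) + 6*M))
-133 + C(B)*(-2*X(-1)) = -133 + (2*(-3)/(1 + 12*(-3)²))*(-2*(-1)) = -133 + (2*(-3)/(1 + 12*9))*2 = -133 + (2*(-3)/(1 + 108))*2 = -133 + (2*(-3)/109)*2 = -133 + (2*(-3)*(1/109))*2 = -133 - 6/109*2 = -133 - 12/109 = -14509/109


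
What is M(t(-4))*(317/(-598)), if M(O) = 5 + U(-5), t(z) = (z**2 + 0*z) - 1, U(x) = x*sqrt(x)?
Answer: -1585/598 + 1585*I*sqrt(5)/598 ≈ -2.6505 + 5.9267*I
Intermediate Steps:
U(x) = x**(3/2)
t(z) = -1 + z**2 (t(z) = (z**2 + 0) - 1 = z**2 - 1 = -1 + z**2)
M(O) = 5 - 5*I*sqrt(5) (M(O) = 5 + (-5)**(3/2) = 5 - 5*I*sqrt(5))
M(t(-4))*(317/(-598)) = (5 - 5*I*sqrt(5))*(317/(-598)) = (5 - 5*I*sqrt(5))*(317*(-1/598)) = (5 - 5*I*sqrt(5))*(-317/598) = -1585/598 + 1585*I*sqrt(5)/598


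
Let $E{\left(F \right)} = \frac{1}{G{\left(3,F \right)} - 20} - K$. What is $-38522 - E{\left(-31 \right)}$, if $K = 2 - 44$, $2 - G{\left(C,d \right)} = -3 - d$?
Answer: $- \frac{1773943}{46} \approx -38564.0$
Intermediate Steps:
$G{\left(C,d \right)} = 5 + d$ ($G{\left(C,d \right)} = 2 - \left(-3 - d\right) = 2 + \left(3 + d\right) = 5 + d$)
$K = -42$
$E{\left(F \right)} = 42 + \frac{1}{-15 + F}$ ($E{\left(F \right)} = \frac{1}{\left(5 + F\right) - 20} - -42 = \frac{1}{-15 + F} + 42 = 42 + \frac{1}{-15 + F}$)
$-38522 - E{\left(-31 \right)} = -38522 - \frac{-629 + 42 \left(-31\right)}{-15 - 31} = -38522 - \frac{-629 - 1302}{-46} = -38522 - \left(- \frac{1}{46}\right) \left(-1931\right) = -38522 - \frac{1931}{46} = - \frac{1773943}{46}$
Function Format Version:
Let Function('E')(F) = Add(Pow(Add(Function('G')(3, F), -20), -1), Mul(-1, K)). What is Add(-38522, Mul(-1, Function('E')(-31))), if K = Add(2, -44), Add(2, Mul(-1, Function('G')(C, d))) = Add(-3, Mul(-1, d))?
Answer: Rational(-1773943, 46) ≈ -38564.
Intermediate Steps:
Function('G')(C, d) = Add(5, d) (Function('G')(C, d) = Add(2, Mul(-1, Add(-3, Mul(-1, d)))) = Add(2, Add(3, d)) = Add(5, d))
K = -42
Function('E')(F) = Add(42, Pow(Add(-15, F), -1)) (Function('E')(F) = Add(Pow(Add(Add(5, F), -20), -1), Mul(-1, -42)) = Add(Pow(Add(-15, F), -1), 42) = Add(42, Pow(Add(-15, F), -1)))
Add(-38522, Mul(-1, Function('E')(-31))) = Add(-38522, Mul(-1, Mul(Pow(Add(-15, -31), -1), Add(-629, Mul(42, -31))))) = Add(-38522, Mul(-1, Mul(Pow(-46, -1), Add(-629, -1302)))) = Add(-38522, Mul(-1, Mul(Rational(-1, 46), -1931))) = Add(-38522, Mul(-1, Rational(1931, 46))) = Add(-38522, Rational(-1931, 46)) = Rational(-1773943, 46)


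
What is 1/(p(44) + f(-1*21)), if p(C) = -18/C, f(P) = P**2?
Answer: 22/9693 ≈ 0.0022697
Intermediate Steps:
1/(p(44) + f(-1*21)) = 1/(-18/44 + (-1*21)**2) = 1/(-18*1/44 + (-21)**2) = 1/(-9/22 + 441) = 1/(9693/22) = 22/9693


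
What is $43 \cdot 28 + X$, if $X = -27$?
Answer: $1177$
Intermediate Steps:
$43 \cdot 28 + X = 43 \cdot 28 - 27 = 1204 - 27 = 1177$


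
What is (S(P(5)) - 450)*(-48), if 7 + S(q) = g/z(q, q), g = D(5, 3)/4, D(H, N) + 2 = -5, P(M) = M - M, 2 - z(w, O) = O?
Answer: 21978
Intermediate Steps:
z(w, O) = 2 - O
P(M) = 0
D(H, N) = -7 (D(H, N) = -2 - 5 = -7)
g = -7/4 ≈ -1.7500
S(q) = -7 - 7/(4*(2 - q))
(S(P(5)) - 450)*(-48) = (7*(9 - 4*0)/(4*(-2 + 0)) - 450)*(-48) = ((7/4)*(9 + 0)/(-2) - 450)*(-48) = ((7/4)*(-½)*9 - 450)*(-48) = (-63/8 - 450)*(-48) = -3663/8*(-48) = 21978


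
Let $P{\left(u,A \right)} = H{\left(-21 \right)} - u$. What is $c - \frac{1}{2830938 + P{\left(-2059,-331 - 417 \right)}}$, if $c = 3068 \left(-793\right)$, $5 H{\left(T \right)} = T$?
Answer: $- \frac{34462280874741}{14164964} \approx -2.4329 \cdot 10^{6}$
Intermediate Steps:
$H{\left(T \right)} = \frac{T}{5}$
$P{\left(u,A \right)} = - \frac{21}{5} - u$ ($P{\left(u,A \right)} = \frac{1}{5} \left(-21\right) - u = - \frac{21}{5} - u$)
$c = -2432924$
$c - \frac{1}{2830938 + P{\left(-2059,-331 - 417 \right)}} = -2432924 - \frac{1}{2830938 - - \frac{10274}{5}} = -2432924 - \frac{1}{2830938 + \left(- \frac{21}{5} + 2059\right)} = -2432924 - \frac{1}{2830938 + \frac{10274}{5}} = -2432924 - \frac{1}{\frac{14164964}{5}} = -2432924 - \frac{5}{14164964} = - \frac{34462280874741}{14164964}$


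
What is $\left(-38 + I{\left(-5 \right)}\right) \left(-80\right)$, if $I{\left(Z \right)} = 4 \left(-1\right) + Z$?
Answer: $3760$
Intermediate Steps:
$I{\left(Z \right)} = -4 + Z$
$\left(-38 + I{\left(-5 \right)}\right) \left(-80\right) = \left(-38 - 9\right) \left(-80\right) = \left(-47\right) \left(-80\right) = 3760$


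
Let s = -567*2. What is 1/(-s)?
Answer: 1/1134 ≈ 0.00088183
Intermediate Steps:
s = -1134 (s = -189*6 = -1134)
1/(-s) = 1/(-1*(-1134)) = 1/1134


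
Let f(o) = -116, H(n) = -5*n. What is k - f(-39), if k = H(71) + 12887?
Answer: 12648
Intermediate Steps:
k = 12532 (k = -5*71 + 12887 = -355 + 12887 = 12532)
k - f(-39) = 12532 - 1*(-116) = 12532 + 116 = 12648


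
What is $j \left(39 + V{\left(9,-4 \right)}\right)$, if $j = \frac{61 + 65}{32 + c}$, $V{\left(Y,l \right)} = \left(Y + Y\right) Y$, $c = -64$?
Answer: $- \frac{12663}{16} \approx -791.44$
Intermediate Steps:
$V{\left(Y,l \right)} = 2 Y^{2}$ ($V{\left(Y,l \right)} = 2 Y Y = 2 Y^{2}$)
$j = - \frac{63}{16}$ ($j = \frac{61 + 65}{32 - 64} = \frac{126}{-32} = 126 \left(- \frac{1}{32}\right) = - \frac{63}{16} \approx -3.9375$)
$j \left(39 + V{\left(9,-4 \right)}\right) = - \frac{63 \left(39 + 2 \cdot 9^{2}\right)}{16} = - \frac{63 \left(39 + 2 \cdot 81\right)}{16} = - \frac{63 \left(39 + 162\right)}{16} = \left(- \frac{63}{16}\right) 201 = - \frac{12663}{16}$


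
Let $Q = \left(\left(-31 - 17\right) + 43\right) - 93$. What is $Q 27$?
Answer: $-2646$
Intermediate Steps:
$Q = -98$ ($Q = \left(\left(-31 - 17\right) + 43\right) - 93 = \left(-48 + 43\right) - 93 = -5 - 93 = -98$)
$Q 27 = \left(-98\right) 27 = -2646$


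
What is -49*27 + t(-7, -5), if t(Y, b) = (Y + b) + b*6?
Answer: -1365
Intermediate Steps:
t(Y, b) = Y + 7*b (t(Y, b) = (Y + b) + 6*b = Y + 7*b)
-49*27 + t(-7, -5) = -49*27 + (-7 + 7*(-5)) = -1323 + (-7 - 35) = -1323 - 42 = -1365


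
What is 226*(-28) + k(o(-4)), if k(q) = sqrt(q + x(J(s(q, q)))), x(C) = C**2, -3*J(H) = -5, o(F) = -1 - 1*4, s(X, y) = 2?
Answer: -6328 + 2*I*sqrt(5)/3 ≈ -6328.0 + 1.4907*I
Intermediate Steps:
o(F) = -5 (o(F) = -1 - 4 = -5)
J(H) = 5/3 (J(H) = -1/3*(-5) = 5/3)
k(q) = sqrt(25/9 + q) (k(q) = sqrt(q + (5/3)**2) = sqrt(q + 25/9) = sqrt(25/9 + q))
226*(-28) + k(o(-4)) = 226*(-28) + sqrt(25 + 9*(-5))/3 = -6328 + sqrt(25 - 45)/3 = -6328 + sqrt(-20)/3 = -6328 + (2*I*sqrt(5))/3 = -6328 + 2*I*sqrt(5)/3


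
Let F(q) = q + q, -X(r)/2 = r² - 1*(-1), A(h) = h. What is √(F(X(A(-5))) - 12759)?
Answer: I*√12863 ≈ 113.42*I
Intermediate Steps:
X(r) = -2 - 2*r² (X(r) = -2*(r² - 1*(-1)) = -2*(r² + 1) = -2*(1 + r²) = -2 - 2*r²)
F(q) = 2*q
√(F(X(A(-5))) - 12759) = √(2*(-2 - 2*(-5)²) - 12759) = √(2*(-2 - 2*25) - 12759) = √(2*(-2 - 50) - 12759) = √(2*(-52) - 12759) = √(-104 - 12759) = √(-12863) = I*√12863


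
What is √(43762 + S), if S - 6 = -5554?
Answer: 3*√4246 ≈ 195.48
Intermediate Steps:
S = -5548 (S = 6 - 5554 = -5548)
√(43762 + S) = √(43762 - 5548) = √38214 = 3*√4246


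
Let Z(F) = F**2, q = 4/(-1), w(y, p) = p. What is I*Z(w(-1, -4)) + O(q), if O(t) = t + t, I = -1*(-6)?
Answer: 88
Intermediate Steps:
q = -4 (q = 4*(-1) = -4)
I = 6
O(t) = 2*t
I*Z(w(-1, -4)) + O(q) = 6*(-4)**2 + 2*(-4) = 6*16 - 8 = 96 - 8 = 88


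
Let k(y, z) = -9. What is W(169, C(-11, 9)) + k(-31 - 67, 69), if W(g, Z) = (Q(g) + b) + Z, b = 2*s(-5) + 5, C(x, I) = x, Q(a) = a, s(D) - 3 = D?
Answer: 150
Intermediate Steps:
s(D) = 3 + D
b = 1 (b = 2*(3 - 5) + 5 = 2*(-2) + 5 = -4 + 5 = 1)
W(g, Z) = 1 + Z + g (W(g, Z) = (g + 1) + Z = (1 + g) + Z = 1 + Z + g)
W(169, C(-11, 9)) + k(-31 - 67, 69) = (1 - 11 + 169) - 9 = 159 - 9 = 150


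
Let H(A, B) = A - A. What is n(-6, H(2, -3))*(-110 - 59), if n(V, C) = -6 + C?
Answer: 1014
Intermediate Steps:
H(A, B) = 0
n(-6, H(2, -3))*(-110 - 59) = (-6 + 0)*(-110 - 59) = -6*(-169) = 1014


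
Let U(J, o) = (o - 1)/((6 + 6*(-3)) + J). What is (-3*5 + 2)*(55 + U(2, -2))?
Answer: -7189/10 ≈ -718.90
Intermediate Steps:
U(J, o) = (-1 + o)/(-12 + J) (U(J, o) = (-1 + o)/((6 - 18) + J) = (-1 + o)/(-12 + J))
(-3*5 + 2)*(55 + U(2, -2)) = (-3*5 + 2)*(55 + (-1 - 2)/(-12 + 2)) = (-15 + 2)*(55 - 3/(-10)) = -13*(55 - ⅒*(-3)) = -13*(55 + 3/10) = -13*553/10 = -7189/10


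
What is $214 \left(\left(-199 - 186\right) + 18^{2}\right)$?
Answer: $-13054$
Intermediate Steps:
$214 \left(\left(-199 - 186\right) + 18^{2}\right) = 214 \left(\left(-199 - 186\right) + 324\right) = 214 \left(-385 + 324\right) = 214 \left(-61\right) = -13054$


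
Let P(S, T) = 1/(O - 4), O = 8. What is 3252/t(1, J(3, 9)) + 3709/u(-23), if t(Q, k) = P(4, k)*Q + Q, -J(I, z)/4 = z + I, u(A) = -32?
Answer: 397711/160 ≈ 2485.7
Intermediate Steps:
J(I, z) = -4*I - 4*z (J(I, z) = -4*(z + I) = -4*(I + z) = -4*I - 4*z)
P(S, T) = ¼ (P(S, T) = 1/(8 - 4) = 1/4 = ¼)
t(Q, k) = 5*Q/4 (t(Q, k) = Q/4 + Q = 5*Q/4)
3252/t(1, J(3, 9)) + 3709/u(-23) = 3252/(((5/4)*1)) + 3709/(-32) = 3252/(5/4) + 3709*(-1/32) = 3252*(⅘) - 3709/32 = 13008/5 - 3709/32 = 397711/160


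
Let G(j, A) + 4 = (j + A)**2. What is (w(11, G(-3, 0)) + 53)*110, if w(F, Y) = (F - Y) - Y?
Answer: 5940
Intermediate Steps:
G(j, A) = -4 + (A + j)**2 (G(j, A) = -4 + (j + A)**2 = -4 + (A + j)**2)
w(F, Y) = F - 2*Y
(w(11, G(-3, 0)) + 53)*110 = ((11 - 2*(-4 + (0 - 3)**2)) + 53)*110 = ((11 - 2*(-4 + (-3)**2)) + 53)*110 = ((11 - 2*(-4 + 9)) + 53)*110 = ((11 - 2*5) + 53)*110 = ((11 - 10) + 53)*110 = (1 + 53)*110 = 54*110 = 5940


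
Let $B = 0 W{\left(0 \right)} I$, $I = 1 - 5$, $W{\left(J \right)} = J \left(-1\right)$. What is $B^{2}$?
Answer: $0$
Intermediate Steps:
$W{\left(J \right)} = - J$
$I = -4$
$B = 0$ ($B = 0 \left(\left(-1\right) 0\right) \left(-4\right) = 0 \cdot 0 \left(-4\right) = 0 \left(-4\right) = 0$)
$B^{2} = 0^{2} = 0$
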